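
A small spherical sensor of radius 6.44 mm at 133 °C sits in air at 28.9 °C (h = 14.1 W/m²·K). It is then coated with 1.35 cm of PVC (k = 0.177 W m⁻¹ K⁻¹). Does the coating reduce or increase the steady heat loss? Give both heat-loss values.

increases: 0.765 → 1.69 W

Critical radius for a sphere: r_cr = 2k/h = 0.0251 m = 2.51 cm.
Outer radius after coating: r₂ = 0.00644 + 0.0135 = 0.01994 m.
Since r₁ < r_cr and r₂ ≤ r_cr, the coating moves toward the maximum at r_cr — heat loss rises.
Bare: R = 1/(4πr₁²h) = 136.1 K/W; Q = 104.1/136.1 = 0.765 W.
Coated: R = R_cond + R_conv = 61.46 K/W; Q = 104.1/61.46 = 1.69 W.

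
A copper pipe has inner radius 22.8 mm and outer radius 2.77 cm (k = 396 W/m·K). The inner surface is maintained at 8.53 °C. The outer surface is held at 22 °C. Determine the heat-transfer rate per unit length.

Q' = 172 kW/m

Q' = 2πk·ΔT/ln(r₂/r₁) = 2π × 396 × 13.47 / ln(0.0277/0.0228) = 1.72×10^5 W/m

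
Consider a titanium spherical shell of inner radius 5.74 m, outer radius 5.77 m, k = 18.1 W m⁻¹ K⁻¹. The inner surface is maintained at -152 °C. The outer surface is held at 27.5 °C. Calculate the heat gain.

Q = 45100 kW

Q = 4πk·ΔT/(1/r₁ − 1/r₂) = 4π × 18.1 × 179.5 / (1/5.74 − 1/5.77) = 4.51×10^7 W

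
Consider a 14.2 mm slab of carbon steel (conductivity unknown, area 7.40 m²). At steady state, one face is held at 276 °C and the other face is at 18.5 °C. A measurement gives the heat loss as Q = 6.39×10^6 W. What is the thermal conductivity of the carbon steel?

k = 47.6 W/m·K

ΣR = ΔT/Q = |276 − 18.5|/6.39×10^6 = 4.030×10^-5 K/W
L/(kA) = 4.030×10^-5 ⇒ k = 0.0142/(4.030×10^-5·7.40) = 47.6 W/m·K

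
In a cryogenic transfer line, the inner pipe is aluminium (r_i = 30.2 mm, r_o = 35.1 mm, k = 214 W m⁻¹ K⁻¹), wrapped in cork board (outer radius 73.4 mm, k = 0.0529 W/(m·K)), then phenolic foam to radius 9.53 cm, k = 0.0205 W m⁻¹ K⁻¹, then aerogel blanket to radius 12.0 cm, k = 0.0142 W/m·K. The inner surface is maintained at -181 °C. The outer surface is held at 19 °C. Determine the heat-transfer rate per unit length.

Q' = 29.3 W/m

Series thermal resistances, inner to outer:
  R'_aluminium = ln(0.0351/0.0302)/(2πk) = 0.1504/(2π·214) = 1.118×10^-4 m·K/W
  R'_cork board = ln(0.0734/0.0351)/(2πk) = 0.7377/(2π·0.0529) = 2.220 m·K/W
  R'_phenolic foam = ln(0.0953/0.0734)/(2πk) = 0.2611/(2π·0.0205) = 2.027 m·K/W
  R'_aerogel blanket = ln(0.120/0.0953)/(2πk) = 0.2305/(2π·0.0142) = 2.583 m·K/W
ΣR = 1.118×10^-4 + 2.220 + 2.027 + 2.583 = 6.830 m·K/W
Q' = ΔT/ΣR = (-181 °C − 19 °C)/6.830 = -29.3 W/m
(Negative Q' ⇒ heat flows inward; heat gain = 29.3 W/m.)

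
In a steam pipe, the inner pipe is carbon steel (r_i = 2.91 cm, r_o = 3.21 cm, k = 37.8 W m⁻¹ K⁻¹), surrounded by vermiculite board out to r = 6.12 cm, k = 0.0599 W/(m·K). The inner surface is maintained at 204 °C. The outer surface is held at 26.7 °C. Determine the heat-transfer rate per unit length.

Q' = 103 W/m

Resistance network (inner→outer):
  R'_carbon steel = ln(0.0321/0.0291)/(2πk) = 0.09812/(2π·37.8) = 4.131×10^-4 m·K/W
  R'_vermiculite board = ln(0.0612/0.0321)/(2πk) = 0.6453/(2π·0.0599) = 1.715 m·K/W
ΣR = 4.131×10^-4 + 1.715 = 1.715 m·K/W
Q' = ΔT/ΣR = (204 °C − 26.7 °C)/1.715 = 103 W/m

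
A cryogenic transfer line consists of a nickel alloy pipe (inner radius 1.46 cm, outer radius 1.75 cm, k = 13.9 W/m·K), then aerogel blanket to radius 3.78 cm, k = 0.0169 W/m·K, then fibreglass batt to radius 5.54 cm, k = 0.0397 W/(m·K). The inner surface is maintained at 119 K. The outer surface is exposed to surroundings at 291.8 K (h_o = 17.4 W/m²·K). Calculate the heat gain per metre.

Q' = 19.3 W/m

Treat each layer as a resistance in series:
  R'_nickel alloy = ln(0.0175/0.0146)/(2πk) = 0.1812/(2π·13.9) = 0.002075 m·K/W
  R'_aerogel blanket = ln(0.0378/0.0175)/(2πk) = 0.7701/(2π·0.0169) = 7.252 m·K/W
  R'_fibreglass batt = ln(0.0554/0.0378)/(2πk) = 0.3823/(2π·0.0397) = 1.532 m·K/W
  R'_conv,out = 1/(2πr h) = 1/(2π·0.0554·17.4) = 0.1651 m·K/W
ΣR = 0.002075 + 7.252 + 1.532 + 0.1651 = 8.951 m·K/W
Q' = ΔT/ΣR = (119 K − 291.8 K)/8.951 = -19.3 W/m
(Negative Q' ⇒ heat flows inward; heat gain = 19.3 W/m.)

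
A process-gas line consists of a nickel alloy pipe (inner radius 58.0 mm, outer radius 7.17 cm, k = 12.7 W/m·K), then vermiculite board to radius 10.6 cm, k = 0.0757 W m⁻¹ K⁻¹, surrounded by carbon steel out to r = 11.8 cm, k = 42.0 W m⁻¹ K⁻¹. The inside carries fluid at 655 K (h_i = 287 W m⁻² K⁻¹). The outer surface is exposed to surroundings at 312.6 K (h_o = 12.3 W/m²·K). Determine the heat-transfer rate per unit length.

Series thermal resistances, inner to outer:
  R'_conv,in = 1/(2πr h) = 1/(2π·0.0580·287) = 0.009561 m·K/W
  R'_nickel alloy = ln(0.0717/0.0580)/(2πk) = 0.2120/(2π·12.7) = 0.002657 m·K/W
  R'_vermiculite board = ln(0.106/0.0717)/(2πk) = 0.3909/(2π·0.0757) = 0.8219 m·K/W
  R'_carbon steel = ln(0.118/0.106)/(2πk) = 0.1072/(2π·42.0) = 4.064×10^-4 m·K/W
  R'_conv,out = 1/(2πr h) = 1/(2π·0.118·12.3) = 0.1097 m·K/W
ΣR = 0.009561 + 0.002657 + 0.8219 + 4.064×10^-4 + 0.1097 = 0.9442 m·K/W
Q' = ΔT/ΣR = (655 K − 312.6 K)/0.9442 = 363 W/m

Q' = 363 W/m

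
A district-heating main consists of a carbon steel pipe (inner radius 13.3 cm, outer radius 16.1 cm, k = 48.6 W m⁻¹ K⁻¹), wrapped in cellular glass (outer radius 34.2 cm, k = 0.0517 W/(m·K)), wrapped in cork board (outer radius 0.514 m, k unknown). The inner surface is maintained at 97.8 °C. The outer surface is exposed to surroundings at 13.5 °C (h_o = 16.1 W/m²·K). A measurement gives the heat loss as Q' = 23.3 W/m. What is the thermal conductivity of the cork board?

k = 0.0507 W/m·K

ΣR = ΔT/Q' = |97.8 − 13.5|/23.3 = 3.618 m·K/W
Known resistances:
  R'_carbon steel = ln(0.161/0.133)/(2πk) = 0.1911/(2π·48.6) = 6.257×10^-4 m·K/W
  R'_cellular glass = ln(0.342/0.161)/(2πk) = 0.7534/(2π·0.0517) = 2.319 m·K/W
  R'_conv,out = 1/(2πr h) = 1/(2π·0.514·16.1) = 0.01923 m·K/W
R_cork board = ΣR − ΣR_known = 3.618 − 2.339 = 1.279 m·K/W
ln(r₂/r₁)/(2πk) = 1.279 ⇒ k = 0.4074/(2π·1.279) = 0.0507 W/m·K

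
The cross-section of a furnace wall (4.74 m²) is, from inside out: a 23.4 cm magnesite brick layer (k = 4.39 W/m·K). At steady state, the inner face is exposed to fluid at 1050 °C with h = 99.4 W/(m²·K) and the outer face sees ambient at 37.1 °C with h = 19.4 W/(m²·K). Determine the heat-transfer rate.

Treat each layer as a resistance in series:
  R_conv,in = 1/(hA) = 1/(99.4·4.74) = 0.002122 K/W
  R_magnesite brick = L/(kA) = 0.234/(4.39·4.74) = 0.01125 K/W
  R_conv,out = 1/(hA) = 1/(19.4·4.74) = 0.01087 K/W
ΣR = 0.002122 + 0.01125 + 0.01087 = 0.02424 K/W
Q = ΔT/ΣR = (1050 °C − 37.1 °C)/0.02424 = 41800 W

Q = 41800 W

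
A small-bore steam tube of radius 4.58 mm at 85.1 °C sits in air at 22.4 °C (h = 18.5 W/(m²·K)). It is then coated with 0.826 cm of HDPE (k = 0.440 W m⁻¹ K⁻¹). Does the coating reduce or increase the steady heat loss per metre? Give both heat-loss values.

increases: 33.4 → 60.1 W/m

Critical radius for a cylinder: r_cr = k/h = 0.0238 m = 2.38 cm.
Outer radius after coating: r₂ = 0.00458 + 0.00826 = 0.01284 m.
Since r₁ < r_cr and r₂ ≤ r_cr, the coating moves toward the maximum at r_cr — heat loss rises.
Bare: R = 1/(2πr₁h) = 1.878 m·K/W; Q = 62.7/1.878 = 33.4 W/m.
Coated: R = R_cond + R_conv = 1.043 m·K/W; Q = 62.7/1.043 = 60.1 W/m.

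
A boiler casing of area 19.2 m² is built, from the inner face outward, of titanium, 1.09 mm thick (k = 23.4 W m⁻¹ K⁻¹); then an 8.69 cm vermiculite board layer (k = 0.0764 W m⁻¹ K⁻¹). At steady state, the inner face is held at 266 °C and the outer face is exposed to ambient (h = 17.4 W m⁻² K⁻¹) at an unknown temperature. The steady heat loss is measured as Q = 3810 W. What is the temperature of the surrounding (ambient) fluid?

T_out = 28.9 °C

Sum the resistances:
  R_titanium = L/(kA) = 0.00109/(23.4·19.2) = 2.426×10^-6 K/W
  R_vermiculite board = L/(kA) = 0.0869/(0.0764·19.2) = 0.05924 K/W
  R_conv,out = 1/(hA) = 1/(17.4·19.2) = 0.002993 K/W
ΣR = 0.06224 K/W
ΔT = Q·ΣR = 3810 × 0.06224 = 237.1 K
Heat flows outward, so T_out = T_in − ΔT = 266 − 237.1 = 28.9 °C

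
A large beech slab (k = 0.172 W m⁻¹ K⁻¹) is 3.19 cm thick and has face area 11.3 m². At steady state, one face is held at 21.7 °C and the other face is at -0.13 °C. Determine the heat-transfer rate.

Q = kA·ΔT/L = 0.172 × 11.3 × |21.7 °C − -0.13 °C| / 0.0319 = 1330 W

Q = 1330 W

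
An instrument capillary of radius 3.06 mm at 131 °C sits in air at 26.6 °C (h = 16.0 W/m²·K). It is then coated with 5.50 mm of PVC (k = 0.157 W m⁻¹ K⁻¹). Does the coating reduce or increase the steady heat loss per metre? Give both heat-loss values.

increases: 32.1 → 47.3 W/m

Critical radius for a cylinder: r_cr = k/h = 0.00981 m = 0.981 cm.
Outer radius after coating: r₂ = 0.00306 + 0.00550 = 0.00856 m.
Since r₁ < r_cr and r₂ ≤ r_cr, the coating moves toward the maximum at r_cr — heat loss rises.
Bare: R = 1/(2πr₁h) = 3.251 m·K/W; Q = 104.4/3.251 = 32.1 W/m.
Coated: R = R_cond + R_conv = 2.205 m·K/W; Q = 104.4/2.205 = 47.3 W/m.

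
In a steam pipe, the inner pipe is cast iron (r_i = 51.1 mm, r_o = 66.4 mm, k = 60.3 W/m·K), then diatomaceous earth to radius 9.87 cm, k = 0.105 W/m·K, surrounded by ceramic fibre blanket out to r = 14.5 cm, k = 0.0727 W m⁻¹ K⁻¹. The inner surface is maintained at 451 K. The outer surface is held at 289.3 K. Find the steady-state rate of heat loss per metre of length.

Resistance network (inner→outer):
  R'_cast iron = ln(0.0664/0.0511)/(2πk) = 0.2619/(2π·60.3) = 6.913×10^-4 m·K/W
  R'_diatomaceous earth = ln(0.0987/0.0664)/(2πk) = 0.3964/(2π·0.105) = 0.6008 m·K/W
  R'_ceramic fibre blanket = ln(0.145/0.0987)/(2πk) = 0.3846/(2π·0.0727) = 0.8421 m·K/W
ΣR = 6.913×10^-4 + 0.6008 + 0.8421 = 1.444 m·K/W
Q' = ΔT/ΣR = (451 K − 289.3 K)/1.444 = 112 W/m

Q' = 112 W/m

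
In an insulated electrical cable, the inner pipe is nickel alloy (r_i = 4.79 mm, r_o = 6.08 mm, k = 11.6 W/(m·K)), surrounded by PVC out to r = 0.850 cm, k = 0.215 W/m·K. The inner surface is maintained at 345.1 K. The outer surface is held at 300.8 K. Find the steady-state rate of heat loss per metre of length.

Series thermal resistances, inner to outer:
  R'_nickel alloy = ln(0.00608/0.00479)/(2πk) = 0.2385/(2π·11.6) = 0.003272 m·K/W
  R'_PVC = ln(0.00850/0.00608)/(2πk) = 0.3351/(2π·0.215) = 0.2480 m·K/W
ΣR = 0.003272 + 0.2480 = 0.2513 m·K/W
Q' = ΔT/ΣR = (345.1 K − 300.8 K)/0.2513 = 176 W/m

Q' = 176 W/m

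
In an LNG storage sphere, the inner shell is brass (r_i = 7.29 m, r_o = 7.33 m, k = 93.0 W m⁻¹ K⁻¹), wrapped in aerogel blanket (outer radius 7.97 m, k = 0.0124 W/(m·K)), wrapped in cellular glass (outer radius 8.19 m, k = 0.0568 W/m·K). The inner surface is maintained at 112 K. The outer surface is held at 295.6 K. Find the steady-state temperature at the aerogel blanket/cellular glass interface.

T = 284.0 K

Series thermal resistances, inner to outer:
  R_brass = (1/7.29 − 1/7.33)/(4πk) = 7.486×10^-4/(4π·93.0) = 6.405×10^-7 K/W
  R_aerogel blanket = (1/7.33 − 1/7.97)/(4πk) = 0.01096/(4π·0.0124) = 0.07030 K/W
  R_cellular glass = (1/7.97 − 1/8.19)/(4πk) = 0.003370/(4π·0.0568) = 0.004722 K/W
ΣR = 6.405×10^-7 + 0.07030 + 0.004722 = 0.07502 K/W
Q = ΔT/ΣR = (112 K − 295.6 K)/0.07502 = -2447 W
From the inner boundary to the aerogel blanket/cellular glass interface, ΣR_partial = 0.07030 K/W.
T_interface = T_in − Q·ΣR_partial = 112 K − (-2447)(0.07030) = 284.0 K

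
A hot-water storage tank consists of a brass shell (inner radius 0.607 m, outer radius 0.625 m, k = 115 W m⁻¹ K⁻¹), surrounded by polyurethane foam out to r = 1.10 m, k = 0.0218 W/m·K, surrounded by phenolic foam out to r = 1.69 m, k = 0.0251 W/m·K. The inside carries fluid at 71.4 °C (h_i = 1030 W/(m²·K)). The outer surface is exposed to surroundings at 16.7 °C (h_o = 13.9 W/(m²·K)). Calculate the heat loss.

Q = 15.5 W

Series thermal resistances, inner to outer:
  R_conv,in = 1/(4πr²h) = 1/(4π·0.607²·1030) = 2.097×10^-4 K/W
  R_brass = (1/0.607 − 1/0.625)/(4πk) = 0.04745/(4π·115) = 3.283×10^-5 K/W
  R_polyurethane foam = (1/0.625 − 1/1.10)/(4πk) = 0.6909/(4π·0.0218) = 2.522 K/W
  R_phenolic foam = (1/1.10 − 1/1.69)/(4πk) = 0.3174/(4π·0.0251) = 1.006 K/W
  R_conv,out = 1/(4πr²h) = 1/(4π·1.69²·13.9) = 0.002004 K/W
ΣR = 2.097×10^-4 + 3.283×10^-5 + 2.522 + 1.006 + 0.002004 = 3.530 K/W
Q = ΔT/ΣR = (71.4 °C − 16.7 °C)/3.530 = 15.5 W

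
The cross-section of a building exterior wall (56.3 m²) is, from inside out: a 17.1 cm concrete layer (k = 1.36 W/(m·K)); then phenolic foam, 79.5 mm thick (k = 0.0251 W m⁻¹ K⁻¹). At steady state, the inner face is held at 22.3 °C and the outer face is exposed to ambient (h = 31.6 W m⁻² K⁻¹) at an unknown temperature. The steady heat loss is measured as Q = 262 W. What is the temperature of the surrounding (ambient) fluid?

T_out = 6.83 °C

Sum the resistances:
  R_concrete = L/(kA) = 0.171/(1.36·56.3) = 0.002233 K/W
  R_phenolic foam = L/(kA) = 0.0795/(0.0251·56.3) = 0.05626 K/W
  R_conv,out = 1/(hA) = 1/(31.6·56.3) = 5.621×10^-4 K/W
ΣR = 0.05905 K/W
ΔT = Q·ΣR = 262 × 0.05905 = 15.47 K
Heat flows outward, so T_out = T_in − ΔT = 22.3 − 15.47 = 6.83 °C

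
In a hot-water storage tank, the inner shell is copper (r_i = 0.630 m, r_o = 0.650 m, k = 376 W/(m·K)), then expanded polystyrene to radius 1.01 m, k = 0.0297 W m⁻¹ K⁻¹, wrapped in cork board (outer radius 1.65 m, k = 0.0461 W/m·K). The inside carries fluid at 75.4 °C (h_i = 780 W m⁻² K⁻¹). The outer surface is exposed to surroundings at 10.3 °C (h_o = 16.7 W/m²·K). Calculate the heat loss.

Series thermal resistances, inner to outer:
  R_conv,in = 1/(4πr²h) = 1/(4π·0.630²·780) = 2.570×10^-4 K/W
  R_copper = (1/0.630 − 1/0.650)/(4πk) = 0.04884/(4π·376) = 1.034×10^-5 K/W
  R_expanded polystyrene = (1/0.650 − 1/1.01)/(4πk) = 0.5484/(4π·0.0297) = 1.469 K/W
  R_cork board = (1/1.01 − 1/1.65)/(4πk) = 0.3840/(4π·0.0461) = 0.6629 K/W
  R_conv,out = 1/(4πr²h) = 1/(4π·1.65²·16.7) = 0.001750 K/W
ΣR = 2.570×10^-4 + 1.034×10^-5 + 1.469 + 0.6629 + 0.001750 = 2.134 K/W
Q = ΔT/ΣR = (75.4 °C − 10.3 °C)/2.134 = 30.5 W

Q = 30.5 W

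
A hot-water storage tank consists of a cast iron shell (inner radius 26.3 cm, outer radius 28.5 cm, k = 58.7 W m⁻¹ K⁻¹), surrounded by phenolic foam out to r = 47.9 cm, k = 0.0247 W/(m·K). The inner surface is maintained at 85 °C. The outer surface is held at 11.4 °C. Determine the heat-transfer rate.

Q = 16.1 W

Series thermal resistances, inner to outer:
  R_cast iron = (1/0.263 − 1/0.285)/(4πk) = 0.2935/(4π·58.7) = 3.979×10^-4 K/W
  R_phenolic foam = (1/0.285 − 1/0.479)/(4πk) = 1.421/(4π·0.0247) = 4.578 K/W
ΣR = 3.979×10^-4 + 4.578 = 4.578 K/W
Q = ΔT/ΣR = (85 °C − 11.4 °C)/4.578 = 16.1 W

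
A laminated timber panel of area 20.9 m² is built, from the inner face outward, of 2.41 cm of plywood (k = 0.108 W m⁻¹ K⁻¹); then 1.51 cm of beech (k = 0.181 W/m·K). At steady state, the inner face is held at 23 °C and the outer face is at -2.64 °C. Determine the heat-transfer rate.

Q = 1750 W

Series thermal resistances, inner to outer:
  R_plywood = L/(kA) = 0.0241/(0.108·20.9) = 0.01068 K/W
  R_beech = L/(kA) = 0.0151/(0.181·20.9) = 0.003992 K/W
ΣR = 0.01068 + 0.003992 = 0.01467 K/W
Q = ΔT/ΣR = (23 °C − -2.64 °C)/0.01467 = 1750 W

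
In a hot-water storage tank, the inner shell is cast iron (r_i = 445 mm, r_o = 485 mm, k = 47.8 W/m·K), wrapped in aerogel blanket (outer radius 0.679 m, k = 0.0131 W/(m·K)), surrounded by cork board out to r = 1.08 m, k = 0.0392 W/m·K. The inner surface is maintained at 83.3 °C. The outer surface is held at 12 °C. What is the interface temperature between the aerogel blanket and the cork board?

T = 28.9 °C

Treat each layer as a resistance in series:
  R_cast iron = (1/0.445 − 1/0.485)/(4πk) = 0.1853/(4π·47.8) = 3.085×10^-4 K/W
  R_aerogel blanket = (1/0.485 − 1/0.679)/(4πk) = 0.5891/(4π·0.0131) = 3.579 K/W
  R_cork board = (1/0.679 − 1/1.08)/(4πk) = 0.5468/(4π·0.0392) = 1.110 K/W
ΣR = 3.085×10^-4 + 3.579 + 1.110 = 4.689 K/W
Q = ΔT/ΣR = (83.3 °C − 12 °C)/4.689 = 15.21 W
From the inner boundary to the aerogel blanket/cork board interface, ΣR_partial = 3.579 K/W.
T_interface = T_in − Q·ΣR_partial = 83.3 °C − (15.21)(3.579) = 28.9 °C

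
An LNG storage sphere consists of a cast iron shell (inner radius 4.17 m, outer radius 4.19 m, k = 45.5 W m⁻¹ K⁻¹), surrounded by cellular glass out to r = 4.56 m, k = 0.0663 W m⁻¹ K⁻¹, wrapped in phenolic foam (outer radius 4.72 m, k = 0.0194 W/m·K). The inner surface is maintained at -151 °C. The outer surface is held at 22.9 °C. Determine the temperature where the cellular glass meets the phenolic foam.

T = -75.8 °C

Treat each layer as a resistance in series:
  R_cast iron = (1/4.17 − 1/4.19)/(4πk) = 0.001145/(4π·45.5) = 2.002×10^-6 K/W
  R_cellular glass = (1/4.19 − 1/4.56)/(4πk) = 0.01937/(4π·0.0663) = 0.02324 K/W
  R_phenolic foam = (1/4.56 − 1/4.72)/(4πk) = 0.007434/(4π·0.0194) = 0.03049 K/W
ΣR = 2.002×10^-6 + 0.02324 + 0.03049 = 0.05373 K/W
Q = ΔT/ΣR = (-151 °C − 22.9 °C)/0.05373 = -3237 W
From the inner boundary to the cellular glass/phenolic foam interface, ΣR_partial = 0.02324 K/W.
T_interface = T_in − Q·ΣR_partial = -151 °C − (-3237)(0.02324) = -75.8 °C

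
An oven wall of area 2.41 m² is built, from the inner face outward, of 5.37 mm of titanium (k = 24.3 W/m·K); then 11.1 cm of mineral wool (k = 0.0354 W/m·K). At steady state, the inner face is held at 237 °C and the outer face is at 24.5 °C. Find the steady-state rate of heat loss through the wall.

Q = 163 W

Resistance network (inner→outer):
  R_titanium = L/(kA) = 0.00537/(24.3·2.41) = 9.170×10^-5 K/W
  R_mineral wool = L/(kA) = 0.111/(0.0354·2.41) = 1.301 K/W
ΣR = 9.170×10^-5 + 1.301 = 1.301 K/W
Q = ΔT/ΣR = (237 °C − 24.5 °C)/1.301 = 163 W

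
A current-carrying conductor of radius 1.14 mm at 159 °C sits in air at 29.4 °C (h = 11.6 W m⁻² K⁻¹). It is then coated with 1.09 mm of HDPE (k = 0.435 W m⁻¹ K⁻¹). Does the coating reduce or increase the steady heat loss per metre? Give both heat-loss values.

Critical radius for a cylinder: r_cr = k/h = 0.0375 m = 3.75 cm.
Outer radius after coating: r₂ = 0.00114 + 0.00109 = 0.00223 m.
Since r₁ < r_cr and r₂ ≤ r_cr, the coating moves toward the maximum at r_cr — heat loss rises.
Bare: R = 1/(2πr₁h) = 12.04 m·K/W; Q = 129.6/12.04 = 10.8 W/m.
Coated: R = R_cond + R_conv = 6.398 m·K/W; Q = 129.6/6.398 = 20.3 W/m.

increases: 10.8 → 20.3 W/m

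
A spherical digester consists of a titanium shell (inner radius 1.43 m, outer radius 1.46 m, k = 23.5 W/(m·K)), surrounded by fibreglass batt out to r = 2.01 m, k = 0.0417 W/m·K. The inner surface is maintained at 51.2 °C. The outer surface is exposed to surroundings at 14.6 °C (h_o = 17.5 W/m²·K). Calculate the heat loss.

Resistance network (inner→outer):
  R_titanium = (1/1.43 − 1/1.46)/(4πk) = 0.01437/(4π·23.5) = 4.866×10^-5 K/W
  R_fibreglass batt = (1/1.46 − 1/2.01)/(4πk) = 0.1874/(4π·0.0417) = 0.3577 K/W
  R_conv,out = 1/(4πr²h) = 1/(4π·2.01²·17.5) = 0.001126 K/W
ΣR = 4.866×10^-5 + 0.3577 + 0.001126 = 0.3589 K/W
Q = ΔT/ΣR = (51.2 °C − 14.6 °C)/0.3589 = 102 W

Q = 102 W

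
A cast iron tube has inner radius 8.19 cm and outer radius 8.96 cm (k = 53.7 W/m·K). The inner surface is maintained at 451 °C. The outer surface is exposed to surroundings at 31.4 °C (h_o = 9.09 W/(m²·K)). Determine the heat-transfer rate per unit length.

Q' = 2.14 kW/m

Series thermal resistances, inner to outer:
  R'_cast iron = ln(0.0896/0.0819)/(2πk) = 0.08986/(2π·53.7) = 2.663×10^-4 m·K/W
  R'_conv,out = 1/(2πr h) = 1/(2π·0.0896·9.09) = 0.1954 m·K/W
ΣR = 2.663×10^-4 + 0.1954 = 0.1957 m·K/W
Q' = ΔT/ΣR = (451 °C − 31.4 °C)/0.1957 = 2140 W/m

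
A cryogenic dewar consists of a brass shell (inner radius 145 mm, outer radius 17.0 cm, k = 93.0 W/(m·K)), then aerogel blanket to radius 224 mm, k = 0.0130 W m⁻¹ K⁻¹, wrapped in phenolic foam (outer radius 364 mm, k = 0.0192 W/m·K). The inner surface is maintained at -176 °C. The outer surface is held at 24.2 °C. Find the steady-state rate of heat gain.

Q = 12.7 W

Resistance network (inner→outer):
  R_brass = (1/0.145 − 1/0.170)/(4πk) = 1.014/(4π·93.0) = 8.678×10^-4 K/W
  R_aerogel blanket = (1/0.170 − 1/0.224)/(4πk) = 1.418/(4π·0.0130) = 8.680 K/W
  R_phenolic foam = (1/0.224 − 1/0.364)/(4πk) = 1.717/(4π·0.0192) = 7.117 K/W
ΣR = 8.678×10^-4 + 8.680 + 7.117 = 15.80 K/W
Q = ΔT/ΣR = (-176 °C − 24.2 °C)/15.80 = -12.7 W
(Negative Q ⇒ heat flows inward; heat gain = 12.7 W.)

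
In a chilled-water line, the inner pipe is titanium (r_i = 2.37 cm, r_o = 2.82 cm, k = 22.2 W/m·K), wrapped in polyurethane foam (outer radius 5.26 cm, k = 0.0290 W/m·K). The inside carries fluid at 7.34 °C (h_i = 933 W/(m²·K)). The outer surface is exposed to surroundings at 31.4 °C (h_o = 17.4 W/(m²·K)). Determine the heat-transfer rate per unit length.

Resistance network (inner→outer):
  R'_conv,in = 1/(2πr h) = 1/(2π·0.0237·933) = 0.007198 m·K/W
  R'_titanium = ln(0.0282/0.0237)/(2πk) = 0.1738/(2π·22.2) = 0.001246 m·K/W
  R'_polyurethane foam = ln(0.0526/0.0282)/(2πk) = 0.6234/(2π·0.0290) = 3.421 m·K/W
  R'_conv,out = 1/(2πr h) = 1/(2π·0.0526·17.4) = 0.1739 m·K/W
ΣR = 0.007198 + 0.001246 + 3.421 + 0.1739 = 3.603 m·K/W
Q' = ΔT/ΣR = (7.34 °C − 31.4 °C)/3.603 = -6.68 W/m
(Negative Q' ⇒ heat flows inward; heat gain = 6.68 W/m.)

Q' = 6.68 W/m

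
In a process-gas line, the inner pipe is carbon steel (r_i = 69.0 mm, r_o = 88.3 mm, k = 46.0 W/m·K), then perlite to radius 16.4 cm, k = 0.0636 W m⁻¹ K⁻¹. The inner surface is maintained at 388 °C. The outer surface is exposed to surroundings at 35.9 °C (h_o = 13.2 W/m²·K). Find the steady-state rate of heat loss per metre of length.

Q' = 217 W/m

Resistance network (inner→outer):
  R'_carbon steel = ln(0.0883/0.0690)/(2πk) = 0.2466/(2π·46.0) = 8.533×10^-4 m·K/W
  R'_perlite = ln(0.164/0.0883)/(2πk) = 0.6191/(2π·0.0636) = 1.549 m·K/W
  R'_conv,out = 1/(2πr h) = 1/(2π·0.164·13.2) = 0.07352 m·K/W
ΣR = 8.533×10^-4 + 1.549 + 0.07352 = 1.623 m·K/W
Q' = ΔT/ΣR = (388 °C − 35.9 °C)/1.623 = 217 W/m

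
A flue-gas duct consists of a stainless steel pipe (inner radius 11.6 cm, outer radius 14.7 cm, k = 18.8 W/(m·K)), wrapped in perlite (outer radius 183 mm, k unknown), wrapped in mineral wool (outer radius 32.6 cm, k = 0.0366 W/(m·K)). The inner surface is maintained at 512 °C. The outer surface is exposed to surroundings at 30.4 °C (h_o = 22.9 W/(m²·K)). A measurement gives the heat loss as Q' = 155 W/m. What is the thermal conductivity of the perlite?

k = 0.0609 W/m·K

ΣR = ΔT/Q' = |512 − 30.4|/155 = 3.107 m·K/W
Known resistances:
  R'_stainless steel = ln(0.147/0.116)/(2πk) = 0.2368/(2π·18.8) = 0.002005 m·K/W
  R'_mineral wool = ln(0.326/0.183)/(2πk) = 0.5774/(2π·0.0366) = 2.511 m·K/W
  R'_conv,out = 1/(2πr h) = 1/(2π·0.326·22.9) = 0.02132 m·K/W
R_perlite = ΣR − ΣR_known = 3.107 − 2.534 = 0.5730 m·K/W
ln(r₂/r₁)/(2πk) = 0.5730 ⇒ k = 0.2191/(2π·0.5730) = 0.0609 W/m·K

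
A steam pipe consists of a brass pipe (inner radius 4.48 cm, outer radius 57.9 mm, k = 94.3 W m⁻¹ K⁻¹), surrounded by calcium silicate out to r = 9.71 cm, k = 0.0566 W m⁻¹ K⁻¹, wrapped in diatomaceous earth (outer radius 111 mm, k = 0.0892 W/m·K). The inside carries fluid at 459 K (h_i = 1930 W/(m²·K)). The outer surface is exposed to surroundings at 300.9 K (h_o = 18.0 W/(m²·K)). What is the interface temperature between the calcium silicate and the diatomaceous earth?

Series thermal resistances, inner to outer:
  R'_conv,in = 1/(2πr h) = 1/(2π·0.0448·1930) = 0.001841 m·K/W
  R'_brass = ln(0.0579/0.0448)/(2πk) = 0.2565/(2π·94.3) = 4.329×10^-4 m·K/W
  R'_calcium silicate = ln(0.0971/0.0579)/(2πk) = 0.5170/(2π·0.0566) = 1.454 m·K/W
  R'_diatomaceous earth = ln(0.111/0.0971)/(2πk) = 0.1338/(2π·0.0892) = 0.2387 m·K/W
  R'_conv,out = 1/(2πr h) = 1/(2π·0.111·18.0) = 0.07966 m·K/W
ΣR = 0.001841 + 4.329×10^-4 + 1.454 + 0.2387 + 0.07966 = 1.775 m·K/W
Q' = ΔT/ΣR = (459 K − 300.9 K)/1.775 = 89.07 W/m
From the inner boundary to the calcium silicate/diatomaceous earth interface, ΣR_partial = 1.456 m·K/W.
T_interface = T_in − Q'·ΣR_partial = 459 K − (89.07)(1.456) = 329.3 K

T = 329.3 K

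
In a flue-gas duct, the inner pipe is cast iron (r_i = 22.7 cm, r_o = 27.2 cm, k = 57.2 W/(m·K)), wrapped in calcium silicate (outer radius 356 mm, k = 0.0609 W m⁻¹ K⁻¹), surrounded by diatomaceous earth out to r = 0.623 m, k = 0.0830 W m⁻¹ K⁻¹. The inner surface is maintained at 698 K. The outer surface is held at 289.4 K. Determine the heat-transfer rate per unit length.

Treat each layer as a resistance in series:
  R'_cast iron = ln(0.272/0.227)/(2πk) = 0.1809/(2π·57.2) = 5.032×10^-4 m·K/W
  R'_calcium silicate = ln(0.356/0.272)/(2πk) = 0.2691/(2π·0.0609) = 0.7033 m·K/W
  R'_diatomaceous earth = ln(0.623/0.356)/(2πk) = 0.5596/(2π·0.0830) = 1.073 m·K/W
ΣR = 5.032×10^-4 + 0.7033 + 1.073 = 1.777 m·K/W
Q' = ΔT/ΣR = (698 K − 289.4 K)/1.777 = 230 W/m

Q' = 230 W/m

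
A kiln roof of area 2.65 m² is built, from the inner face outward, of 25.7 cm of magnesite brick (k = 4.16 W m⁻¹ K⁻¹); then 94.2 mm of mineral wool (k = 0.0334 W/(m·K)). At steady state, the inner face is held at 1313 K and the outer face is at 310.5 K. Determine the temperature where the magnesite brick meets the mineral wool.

T = 1292 K

Treat each layer as a resistance in series:
  R_magnesite brick = L/(kA) = 0.257/(4.16·2.65) = 0.02331 K/W
  R_mineral wool = L/(kA) = 0.0942/(0.0334·2.65) = 1.064 K/W
ΣR = 0.02331 + 1.064 = 1.087 K/W
Q = ΔT/ΣR = (1313 K − 310.5 K)/1.087 = 922.3 W
From the inner boundary to the magnesite brick/mineral wool interface, ΣR_partial = 0.02331 K/W.
T_interface = T_in − Q·ΣR_partial = 1313 K − (922.3)(0.02331) = 1292 K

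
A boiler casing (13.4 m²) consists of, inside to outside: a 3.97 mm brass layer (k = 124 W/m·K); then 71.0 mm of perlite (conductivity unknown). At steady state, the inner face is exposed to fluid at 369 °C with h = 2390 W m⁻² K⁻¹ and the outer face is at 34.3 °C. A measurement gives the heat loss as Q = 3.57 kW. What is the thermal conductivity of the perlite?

ΣR = ΔT/Q = |369 − 34.3|/3570 = 0.09375 K/W
Known resistances:
  R_conv,in = 1/(hA) = 1/(2390·13.4) = 3.122×10^-5 K/W
  R_brass = L/(kA) = 0.00397/(124·13.4) = 2.389×10^-6 K/W
R_perlite = ΣR − ΣR_known = 0.09375 − 3.361×10^-5 = 0.09372 K/W
L/(kA) = 0.09372 ⇒ k = 0.0710/(0.09372·13.4) = 0.0565 W/m·K

k = 0.0565 W/m·K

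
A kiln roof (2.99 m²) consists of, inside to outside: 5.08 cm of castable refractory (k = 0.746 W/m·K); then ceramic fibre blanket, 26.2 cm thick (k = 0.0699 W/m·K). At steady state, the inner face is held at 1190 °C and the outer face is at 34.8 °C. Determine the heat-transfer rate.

Q = 905 W

Resistance network (inner→outer):
  R_castable refractory = L/(kA) = 0.0508/(0.746·2.99) = 0.02277 K/W
  R_ceramic fibre blanket = L/(kA) = 0.262/(0.0699·2.99) = 1.254 K/W
ΣR = 0.02277 + 1.254 = 1.277 K/W
Q = ΔT/ΣR = (1190 °C − 34.8 °C)/1.277 = 905 W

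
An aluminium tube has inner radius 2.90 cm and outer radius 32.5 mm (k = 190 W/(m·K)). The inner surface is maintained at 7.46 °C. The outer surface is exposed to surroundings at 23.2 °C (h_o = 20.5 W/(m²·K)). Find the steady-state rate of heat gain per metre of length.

Q' = 65.9 W/m

Treat each layer as a resistance in series:
  R'_aluminium = ln(0.0325/0.0290)/(2πk) = 0.1139/(2π·190) = 9.545×10^-5 m·K/W
  R'_conv,out = 1/(2πr h) = 1/(2π·0.0325·20.5) = 0.2389 m·K/W
ΣR = 9.545×10^-5 + 0.2389 = 0.2390 m·K/W
Q' = ΔT/ΣR = (7.46 °C − 23.2 °C)/0.2390 = -65.9 W/m
(Negative Q' ⇒ heat flows inward; heat gain = 65.9 W/m.)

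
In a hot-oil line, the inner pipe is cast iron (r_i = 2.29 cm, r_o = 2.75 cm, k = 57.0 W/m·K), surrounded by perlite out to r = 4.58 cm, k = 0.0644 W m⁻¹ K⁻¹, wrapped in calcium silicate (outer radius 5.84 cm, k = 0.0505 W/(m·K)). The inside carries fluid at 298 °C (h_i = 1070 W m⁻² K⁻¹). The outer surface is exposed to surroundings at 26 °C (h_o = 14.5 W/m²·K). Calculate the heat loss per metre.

Q' = 122 W/m

Series thermal resistances, inner to outer:
  R'_conv,in = 1/(2πr h) = 1/(2π·0.0229·1070) = 0.006495 m·K/W
  R'_cast iron = ln(0.0275/0.0229)/(2πk) = 0.1830/(2π·57.0) = 5.111×10^-4 m·K/W
  R'_perlite = ln(0.0458/0.0275)/(2πk) = 0.5101/(2π·0.0644) = 1.261 m·K/W
  R'_calcium silicate = ln(0.0584/0.0458)/(2πk) = 0.2430/(2π·0.0505) = 0.7659 m·K/W
  R'_conv,out = 1/(2πr h) = 1/(2π·0.0584·14.5) = 0.1879 m·K/W
ΣR = 0.006495 + 5.111×10^-4 + 1.261 + 0.7659 + 0.1879 = 2.222 m·K/W
Q' = ΔT/ΣR = (298 °C − 26 °C)/2.222 = 122 W/m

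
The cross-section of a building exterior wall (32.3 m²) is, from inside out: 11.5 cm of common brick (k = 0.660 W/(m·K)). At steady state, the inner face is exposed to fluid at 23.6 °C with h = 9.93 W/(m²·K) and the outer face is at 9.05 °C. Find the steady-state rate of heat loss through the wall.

Q = 1710 W

Series thermal resistances, inner to outer:
  R_conv,in = 1/(hA) = 1/(9.93·32.3) = 0.003118 K/W
  R_common brick = L/(kA) = 0.115/(0.660·32.3) = 0.005395 K/W
ΣR = 0.003118 + 0.005395 = 0.008513 K/W
Q = ΔT/ΣR = (23.6 °C − 9.05 °C)/0.008513 = 1710 W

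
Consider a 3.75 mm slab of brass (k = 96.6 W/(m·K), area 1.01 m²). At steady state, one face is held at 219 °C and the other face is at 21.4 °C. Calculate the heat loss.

Q = kA·ΔT/L = 96.6 × 1.01 × |219 °C − 21.4 °C| / 0.00375 = 5.14×10^6 W

Q = 5.14×10^6 W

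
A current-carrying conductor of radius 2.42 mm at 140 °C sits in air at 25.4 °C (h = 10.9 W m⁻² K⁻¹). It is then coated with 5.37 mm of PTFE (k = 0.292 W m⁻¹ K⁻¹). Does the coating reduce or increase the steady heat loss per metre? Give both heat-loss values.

increases: 19.0 → 45.6 W/m

Critical radius for a cylinder: r_cr = k/h = 0.0268 m = 2.68 cm.
Outer radius after coating: r₂ = 0.00242 + 0.00537 = 0.00779 m.
Since r₁ < r_cr and r₂ ≤ r_cr, the coating moves toward the maximum at r_cr — heat loss rises.
Bare: R = 1/(2πr₁h) = 6.034 m·K/W; Q = 114.6/6.034 = 19.0 W/m.
Coated: R = R_cond + R_conv = 2.512 m·K/W; Q = 114.6/2.512 = 45.6 W/m.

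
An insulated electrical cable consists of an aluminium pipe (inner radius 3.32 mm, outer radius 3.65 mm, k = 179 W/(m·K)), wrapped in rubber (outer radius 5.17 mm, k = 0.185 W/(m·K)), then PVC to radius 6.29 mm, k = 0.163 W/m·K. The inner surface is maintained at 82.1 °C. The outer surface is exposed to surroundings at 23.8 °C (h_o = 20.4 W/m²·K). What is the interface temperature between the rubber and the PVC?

T = 72.0 °C

Resistance network (inner→outer):
  R'_aluminium = ln(0.00365/0.00332)/(2πk) = 0.09476/(2π·179) = 8.426×10^-5 m·K/W
  R'_rubber = ln(0.00517/0.00365)/(2πk) = 0.3481/(2π·0.185) = 0.2995 m·K/W
  R'_PVC = ln(0.00629/0.00517)/(2πk) = 0.1961/(2π·0.163) = 0.1915 m·K/W
  R'_conv,out = 1/(2πr h) = 1/(2π·0.00629·20.4) = 1.240 m·K/W
ΣR = 8.426×10^-5 + 0.2995 + 0.1915 + 1.240 = 1.731 m·K/W
Q' = ΔT/ΣR = (82.1 °C − 23.8 °C)/1.731 = 33.68 W/m
From the inner boundary to the rubber/PVC interface, ΣR_partial = 0.2996 m·K/W.
T_interface = T_in − Q'·ΣR_partial = 82.1 °C − (33.68)(0.2996) = 72.0 °C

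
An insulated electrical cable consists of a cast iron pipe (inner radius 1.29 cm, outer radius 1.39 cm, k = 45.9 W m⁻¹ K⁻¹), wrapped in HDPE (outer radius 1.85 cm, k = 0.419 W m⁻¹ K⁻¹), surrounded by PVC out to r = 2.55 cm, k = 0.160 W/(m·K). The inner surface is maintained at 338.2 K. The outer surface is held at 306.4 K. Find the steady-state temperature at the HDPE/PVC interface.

Series thermal resistances, inner to outer:
  R'_cast iron = ln(0.0139/0.0129)/(2πk) = 0.07466/(2π·45.9) = 2.589×10^-4 m·K/W
  R'_HDPE = ln(0.0185/0.0139)/(2πk) = 0.2859/(2π·0.419) = 0.1086 m·K/W
  R'_PVC = ln(0.0255/0.0185)/(2πk) = 0.3209/(2π·0.160) = 0.3192 m·K/W
ΣR = 2.589×10^-4 + 0.1086 + 0.3192 = 0.4281 m·K/W
Q' = ΔT/ΣR = (338.2 K − 306.4 K)/0.4281 = 74.28 W/m
From the inner boundary to the HDPE/PVC interface, ΣR_partial = 0.1089 m·K/W.
T_interface = T_in − Q'·ΣR_partial = 338.2 K − (74.28)(0.1089) = 330.1 K

T = 330.1 K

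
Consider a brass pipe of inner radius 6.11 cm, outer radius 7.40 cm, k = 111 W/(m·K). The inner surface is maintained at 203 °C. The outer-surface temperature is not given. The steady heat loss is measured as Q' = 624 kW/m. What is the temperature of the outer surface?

T_out = 31.6 °C

Series resistances:
  R'_brass = ln(0.0740/0.0611)/(2πk) = 0.1916/(2π·111) = 2.747×10^-4 m·K/W
ΣR = 2.747×10^-4 m·K/W
ΔT = Q'·ΣR = 6.24×10^5 × 2.747×10^-4 = 171.4 K
Heat flows outward, so T_out = T_in − ΔT = 203 − 171.4 = 31.6 °C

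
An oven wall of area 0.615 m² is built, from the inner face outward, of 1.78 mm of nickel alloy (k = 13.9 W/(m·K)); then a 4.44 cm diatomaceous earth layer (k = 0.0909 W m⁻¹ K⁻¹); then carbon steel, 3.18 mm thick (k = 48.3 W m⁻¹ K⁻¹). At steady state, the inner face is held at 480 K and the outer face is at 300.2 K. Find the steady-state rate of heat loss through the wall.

Series thermal resistances, inner to outer:
  R_nickel alloy = L/(kA) = 0.00178/(13.9·0.615) = 2.082×10^-4 K/W
  R_diatomaceous earth = L/(kA) = 0.0444/(0.0909·0.615) = 0.7942 K/W
  R_carbon steel = L/(kA) = 0.00318/(48.3·0.615) = 1.071×10^-4 K/W
ΣR = 2.082×10^-4 + 0.7942 + 1.071×10^-4 = 0.7945 K/W
Q = ΔT/ΣR = (480 K − 300.2 K)/0.7945 = 226 W

Q = 226 W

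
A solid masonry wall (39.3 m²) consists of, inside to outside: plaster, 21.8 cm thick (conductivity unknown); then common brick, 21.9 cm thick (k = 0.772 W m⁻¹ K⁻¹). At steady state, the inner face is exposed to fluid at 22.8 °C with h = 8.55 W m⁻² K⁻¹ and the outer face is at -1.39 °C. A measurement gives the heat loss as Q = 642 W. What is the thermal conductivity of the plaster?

k = 0.202 W/m·K

ΣR = ΔT/Q = |22.8 − -1.39|/642 = 0.03768 K/W
Known resistances:
  R_conv,in = 1/(hA) = 1/(8.55·39.3) = 0.002976 K/W
  R_common brick = L/(kA) = 0.219/(0.772·39.3) = 0.007218 K/W
R_plaster = ΣR − ΣR_known = 0.03768 − 0.01019 = 0.02749 K/W
L/(kA) = 0.02749 ⇒ k = 0.218/(0.02749·39.3) = 0.202 W/m·K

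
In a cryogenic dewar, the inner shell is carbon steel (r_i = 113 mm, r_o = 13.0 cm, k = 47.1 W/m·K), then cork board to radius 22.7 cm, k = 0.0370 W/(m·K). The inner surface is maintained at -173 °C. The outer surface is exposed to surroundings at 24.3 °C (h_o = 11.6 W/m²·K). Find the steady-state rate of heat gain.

Resistance network (inner→outer):
  R_carbon steel = (1/0.113 − 1/0.130)/(4πk) = 1.157/(4π·47.1) = 0.001955 K/W
  R_cork board = (1/0.130 − 1/0.227)/(4πk) = 3.287/(4π·0.0370) = 7.070 K/W
  R_conv,out = 1/(4πr²h) = 1/(4π·0.227²·11.6) = 0.1331 K/W
ΣR = 0.001955 + 7.070 + 0.1331 = 7.205 K/W
Q = ΔT/ΣR = (-173 °C − 24.3 °C)/7.205 = -27.4 W
(Negative Q ⇒ heat flows inward; heat gain = 27.4 W.)

Q = 27.4 W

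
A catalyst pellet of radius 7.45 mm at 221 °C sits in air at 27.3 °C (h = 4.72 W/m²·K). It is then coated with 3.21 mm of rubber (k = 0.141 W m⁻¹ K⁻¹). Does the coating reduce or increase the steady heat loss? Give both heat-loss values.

increases: 0.638 → 1.13 W

Critical radius for a sphere: r_cr = 2k/h = 0.0597 m = 5.97 cm.
Outer radius after coating: r₂ = 0.00745 + 0.00321 = 0.01066 m.
Since r₁ < r_cr and r₂ ≤ r_cr, the coating moves toward the maximum at r_cr — heat loss rises.
Bare: R = 1/(4πr₁²h) = 303.8 K/W; Q = 193.7/303.8 = 0.638 W.
Coated: R = R_cond + R_conv = 171.2 K/W; Q = 193.7/171.2 = 1.13 W.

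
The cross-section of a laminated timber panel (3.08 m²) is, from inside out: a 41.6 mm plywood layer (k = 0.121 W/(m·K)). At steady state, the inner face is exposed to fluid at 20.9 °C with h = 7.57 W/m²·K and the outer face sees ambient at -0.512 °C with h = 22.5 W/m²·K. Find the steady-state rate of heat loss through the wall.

Resistance network (inner→outer):
  R_conv,in = 1/(hA) = 1/(7.57·3.08) = 0.04289 K/W
  R_plywood = L/(kA) = 0.0416/(0.121·3.08) = 0.1116 K/W
  R_conv,out = 1/(hA) = 1/(22.5·3.08) = 0.01443 K/W
ΣR = 0.04289 + 0.1116 + 0.01443 = 0.1689 K/W
Q = ΔT/ΣR = (20.9 °C − -0.512 °C)/0.1689 = 127 W

Q = 127 W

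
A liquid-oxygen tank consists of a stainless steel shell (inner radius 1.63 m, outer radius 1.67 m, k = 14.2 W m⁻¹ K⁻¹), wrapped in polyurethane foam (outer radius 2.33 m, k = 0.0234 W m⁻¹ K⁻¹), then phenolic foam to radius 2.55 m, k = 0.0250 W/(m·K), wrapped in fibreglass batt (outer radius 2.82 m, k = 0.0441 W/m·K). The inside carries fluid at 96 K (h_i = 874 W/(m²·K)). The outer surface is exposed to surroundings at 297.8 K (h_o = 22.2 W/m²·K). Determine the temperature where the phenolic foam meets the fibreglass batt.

T = 279.8 K

Resistance network (inner→outer):
  R_conv,in = 1/(4πr²h) = 1/(4π·1.63²·874) = 3.427×10^-5 K/W
  R_stainless steel = (1/1.63 − 1/1.67)/(4πk) = 0.01469/(4π·14.2) = 8.235×10^-5 K/W
  R_polyurethane foam = (1/1.67 − 1/2.33)/(4πk) = 0.1696/(4π·0.0234) = 0.5768 K/W
  R_phenolic foam = (1/2.33 − 1/2.55)/(4πk) = 0.03703/(4π·0.0250) = 0.1179 K/W
  R_fibreglass batt = (1/2.55 − 1/2.82)/(4πk) = 0.03755/(4π·0.0441) = 0.06775 K/W
  R_conv,out = 1/(4πr²h) = 1/(4π·2.82²·22.2) = 4.508×10^-4 K/W
ΣR = 3.427×10^-5 + 8.235×10^-5 + 0.5768 + 0.1179 + 0.06775 + 4.508×10^-4 = 0.7630 K/W
Q = ΔT/ΣR = (96 K − 297.8 K)/0.7630 = -264.5 W
From the inner boundary to the phenolic foam/fibreglass batt interface, ΣR_partial = 0.6948 K/W.
T_interface = T_in − Q·ΣR_partial = 96 K − (-264.5)(0.6948) = 279.8 K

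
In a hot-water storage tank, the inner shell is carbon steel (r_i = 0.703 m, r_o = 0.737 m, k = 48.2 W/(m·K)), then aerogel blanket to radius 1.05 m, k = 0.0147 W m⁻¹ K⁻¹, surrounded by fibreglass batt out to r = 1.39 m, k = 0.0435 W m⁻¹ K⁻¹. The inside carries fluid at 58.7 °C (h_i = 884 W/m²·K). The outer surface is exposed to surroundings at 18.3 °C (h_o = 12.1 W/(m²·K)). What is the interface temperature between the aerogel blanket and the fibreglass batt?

Treat each layer as a resistance in series:
  R_conv,in = 1/(4πr²h) = 1/(4π·0.703²·884) = 1.821×10^-4 K/W
  R_carbon steel = (1/0.703 − 1/0.737)/(4πk) = 0.06562/(4π·48.2) = 1.083×10^-4 K/W
  R_aerogel blanket = (1/0.737 − 1/1.05)/(4πk) = 0.4045/(4π·0.0147) = 2.190 K/W
  R_fibreglass batt = (1/1.05 − 1/1.39)/(4πk) = 0.2330/(4π·0.0435) = 0.4262 K/W
  R_conv,out = 1/(4πr²h) = 1/(4π·1.39²·12.1) = 0.003404 K/W
ΣR = 1.821×10^-4 + 1.083×10^-4 + 2.190 + 0.4262 + 0.003404 = 2.620 K/W
Q = ΔT/ΣR = (58.7 °C − 18.3 °C)/2.620 = 15.42 W
From the inner boundary to the aerogel blanket/fibreglass batt interface, ΣR_partial = 2.190 K/W.
T_interface = T_in − Q·ΣR_partial = 58.7 °C − (15.42)(2.190) = 24.9 °C

T = 24.9 °C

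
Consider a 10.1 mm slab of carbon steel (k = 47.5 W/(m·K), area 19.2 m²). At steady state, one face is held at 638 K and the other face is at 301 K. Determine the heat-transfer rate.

Q = kA·ΔT/L = 47.5 × 19.2 × |638 K − 301 K| / 0.0101 = 3.04×10^7 W

Q = 3.04×10^7 W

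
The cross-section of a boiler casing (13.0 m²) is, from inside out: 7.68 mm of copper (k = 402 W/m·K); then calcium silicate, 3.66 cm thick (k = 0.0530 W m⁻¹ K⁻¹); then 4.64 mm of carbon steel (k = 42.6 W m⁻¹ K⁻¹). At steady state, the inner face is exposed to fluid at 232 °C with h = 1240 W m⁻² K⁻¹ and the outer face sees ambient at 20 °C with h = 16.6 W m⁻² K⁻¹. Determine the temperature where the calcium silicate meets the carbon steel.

Resistance network (inner→outer):
  R_conv,in = 1/(hA) = 1/(1240·13.0) = 6.203×10^-5 K/W
  R_copper = L/(kA) = 0.00768/(402·13.0) = 1.470×10^-6 K/W
  R_calcium silicate = L/(kA) = 0.0366/(0.0530·13.0) = 0.05312 K/W
  R_carbon steel = L/(kA) = 0.00464/(42.6·13.0) = 8.378×10^-6 K/W
  R_conv,out = 1/(hA) = 1/(16.6·13.0) = 0.004634 K/W
ΣR = 6.203×10^-5 + 1.470×10^-6 + 0.05312 + 8.378×10^-6 + 0.004634 = 0.05783 K/W
Q = ΔT/ΣR = (232 °C − 20 °C)/0.05783 = 3666 W
From the inner boundary to the calcium silicate/carbon steel interface, ΣR_partial = 0.05318 K/W.
T_interface = T_in − Q·ΣR_partial = 232 °C − (3666)(0.05318) = 37.0 °C

T = 37.0 °C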